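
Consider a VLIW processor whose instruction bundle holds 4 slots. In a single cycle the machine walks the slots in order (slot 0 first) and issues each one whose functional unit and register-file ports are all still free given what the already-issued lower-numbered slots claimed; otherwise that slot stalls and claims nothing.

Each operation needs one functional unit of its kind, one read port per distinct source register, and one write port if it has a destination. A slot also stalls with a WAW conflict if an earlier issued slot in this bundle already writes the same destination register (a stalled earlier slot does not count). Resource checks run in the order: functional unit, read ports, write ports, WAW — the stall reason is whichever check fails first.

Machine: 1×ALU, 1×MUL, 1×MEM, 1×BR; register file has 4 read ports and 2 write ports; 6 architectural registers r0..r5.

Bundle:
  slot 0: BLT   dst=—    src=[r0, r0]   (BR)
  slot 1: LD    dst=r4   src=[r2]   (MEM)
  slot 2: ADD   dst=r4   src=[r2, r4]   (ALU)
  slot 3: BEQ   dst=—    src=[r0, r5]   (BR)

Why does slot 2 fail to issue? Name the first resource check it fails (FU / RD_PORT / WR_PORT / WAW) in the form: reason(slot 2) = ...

[0] BR needs rd=1 wr=0: ok; after: ALU=1 MUL=1 MEM=1 BR=0, R=3, W=2
[1] MEM needs rd=1 wr=1: ok; after: ALU=1 MUL=1 MEM=0 BR=0, R=2, W=1
[2] ALU needs rd=2 wr=1: WAW; after: ALU=1 MUL=1 MEM=0 BR=0, R=2, W=1
[3] BR needs rd=2 wr=0: FU; after: ALU=1 MUL=1 MEM=0 BR=0, R=2, W=1

reason(slot 2) = WAW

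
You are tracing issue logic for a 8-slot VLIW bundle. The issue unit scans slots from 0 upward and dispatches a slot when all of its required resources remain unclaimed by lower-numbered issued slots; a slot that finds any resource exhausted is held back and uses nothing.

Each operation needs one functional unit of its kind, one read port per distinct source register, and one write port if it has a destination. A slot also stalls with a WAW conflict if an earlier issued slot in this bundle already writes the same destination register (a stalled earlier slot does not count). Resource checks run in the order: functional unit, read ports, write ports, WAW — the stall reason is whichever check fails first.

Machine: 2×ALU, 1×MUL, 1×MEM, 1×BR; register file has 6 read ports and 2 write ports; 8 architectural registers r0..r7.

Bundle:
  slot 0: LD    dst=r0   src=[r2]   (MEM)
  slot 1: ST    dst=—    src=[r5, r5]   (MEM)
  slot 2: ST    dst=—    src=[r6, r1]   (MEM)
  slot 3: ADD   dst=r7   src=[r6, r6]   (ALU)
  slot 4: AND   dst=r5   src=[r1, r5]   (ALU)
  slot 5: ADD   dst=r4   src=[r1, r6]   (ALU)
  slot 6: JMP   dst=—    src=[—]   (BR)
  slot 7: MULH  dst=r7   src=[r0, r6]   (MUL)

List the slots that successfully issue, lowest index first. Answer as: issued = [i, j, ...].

[0] MEM needs rd=1 wr=1: ok; after: ALU=2 MUL=1 MEM=0 BR=1, R=5, W=1
[1] MEM needs rd=1 wr=0: FU; after: ALU=2 MUL=1 MEM=0 BR=1, R=5, W=1
[2] MEM needs rd=2 wr=0: FU; after: ALU=2 MUL=1 MEM=0 BR=1, R=5, W=1
[3] ALU needs rd=1 wr=1: ok; after: ALU=1 MUL=1 MEM=0 BR=1, R=4, W=0
[4] ALU needs rd=2 wr=1: WR_PORT; after: ALU=1 MUL=1 MEM=0 BR=1, R=4, W=0
[5] ALU needs rd=2 wr=1: WR_PORT; after: ALU=1 MUL=1 MEM=0 BR=1, R=4, W=0
[6] BR needs rd=0 wr=0: ok; after: ALU=1 MUL=1 MEM=0 BR=0, R=4, W=0
[7] MUL needs rd=2 wr=1: WR_PORT; after: ALU=1 MUL=1 MEM=0 BR=0, R=4, W=0

issued = [0, 3, 6]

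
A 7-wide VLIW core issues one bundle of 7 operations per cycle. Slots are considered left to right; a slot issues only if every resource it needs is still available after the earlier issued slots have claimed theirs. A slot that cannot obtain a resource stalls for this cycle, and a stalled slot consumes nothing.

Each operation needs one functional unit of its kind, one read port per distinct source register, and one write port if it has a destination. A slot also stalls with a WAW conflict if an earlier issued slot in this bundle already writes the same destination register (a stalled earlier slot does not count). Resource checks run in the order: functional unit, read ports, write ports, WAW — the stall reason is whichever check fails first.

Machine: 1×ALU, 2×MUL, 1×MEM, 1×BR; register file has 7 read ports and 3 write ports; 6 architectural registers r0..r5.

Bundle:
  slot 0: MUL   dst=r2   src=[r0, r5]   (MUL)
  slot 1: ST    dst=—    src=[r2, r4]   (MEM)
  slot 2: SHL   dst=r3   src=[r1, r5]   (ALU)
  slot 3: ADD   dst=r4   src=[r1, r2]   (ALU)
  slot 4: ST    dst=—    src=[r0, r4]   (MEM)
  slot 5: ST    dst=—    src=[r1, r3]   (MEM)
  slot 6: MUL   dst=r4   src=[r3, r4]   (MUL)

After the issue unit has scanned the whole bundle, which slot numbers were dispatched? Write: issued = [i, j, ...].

  0. MUL→r2 ⇒ go  {1A/1Mu/1Ld/1B | 5r 2w}
  1. MEM ⇒ go  {1A/1Mu/0Ld/1B | 3r 2w}
  2. ALU→r3 ⇒ go  {0A/1Mu/0Ld/1B | 1r 1w}
  3. ALU→r4 ⇒ no(FU)  {0A/1Mu/0Ld/1B | 1r 1w}
  4. MEM ⇒ no(FU)  {0A/1Mu/0Ld/1B | 1r 1w}
  5. MEM ⇒ no(FU)  {0A/1Mu/0Ld/1B | 1r 1w}
  6. MUL→r4 ⇒ no(RD_PORT)  {0A/1Mu/0Ld/1B | 1r 1w}

issued = [0, 1, 2]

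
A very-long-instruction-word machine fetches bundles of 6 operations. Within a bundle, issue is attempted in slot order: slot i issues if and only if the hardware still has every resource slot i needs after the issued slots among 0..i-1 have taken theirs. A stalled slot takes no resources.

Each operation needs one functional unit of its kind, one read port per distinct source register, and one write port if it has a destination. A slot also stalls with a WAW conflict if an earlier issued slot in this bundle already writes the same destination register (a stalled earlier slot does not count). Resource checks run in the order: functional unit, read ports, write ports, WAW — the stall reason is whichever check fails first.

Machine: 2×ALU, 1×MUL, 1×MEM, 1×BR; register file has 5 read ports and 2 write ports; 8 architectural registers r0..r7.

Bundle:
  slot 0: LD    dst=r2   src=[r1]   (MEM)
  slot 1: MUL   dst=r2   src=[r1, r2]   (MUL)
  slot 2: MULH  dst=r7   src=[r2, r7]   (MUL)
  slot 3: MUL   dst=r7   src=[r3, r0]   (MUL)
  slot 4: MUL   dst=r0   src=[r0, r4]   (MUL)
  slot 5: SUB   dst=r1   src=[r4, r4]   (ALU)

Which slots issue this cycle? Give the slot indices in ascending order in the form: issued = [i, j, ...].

  0. MEM→r2 ⇒ go  {2A/1Mu/0Ld/1B | 4r 1w}
  1. MUL→r2 ⇒ no(WAW)  {2A/1Mu/0Ld/1B | 4r 1w}
  2. MUL→r7 ⇒ go  {2A/0Mu/0Ld/1B | 2r 0w}
  3. MUL→r7 ⇒ no(FU)  {2A/0Mu/0Ld/1B | 2r 0w}
  4. MUL→r0 ⇒ no(FU)  {2A/0Mu/0Ld/1B | 2r 0w}
  5. ALU→r1 ⇒ no(WR_PORT)  {2A/0Mu/0Ld/1B | 2r 0w}

issued = [0, 2]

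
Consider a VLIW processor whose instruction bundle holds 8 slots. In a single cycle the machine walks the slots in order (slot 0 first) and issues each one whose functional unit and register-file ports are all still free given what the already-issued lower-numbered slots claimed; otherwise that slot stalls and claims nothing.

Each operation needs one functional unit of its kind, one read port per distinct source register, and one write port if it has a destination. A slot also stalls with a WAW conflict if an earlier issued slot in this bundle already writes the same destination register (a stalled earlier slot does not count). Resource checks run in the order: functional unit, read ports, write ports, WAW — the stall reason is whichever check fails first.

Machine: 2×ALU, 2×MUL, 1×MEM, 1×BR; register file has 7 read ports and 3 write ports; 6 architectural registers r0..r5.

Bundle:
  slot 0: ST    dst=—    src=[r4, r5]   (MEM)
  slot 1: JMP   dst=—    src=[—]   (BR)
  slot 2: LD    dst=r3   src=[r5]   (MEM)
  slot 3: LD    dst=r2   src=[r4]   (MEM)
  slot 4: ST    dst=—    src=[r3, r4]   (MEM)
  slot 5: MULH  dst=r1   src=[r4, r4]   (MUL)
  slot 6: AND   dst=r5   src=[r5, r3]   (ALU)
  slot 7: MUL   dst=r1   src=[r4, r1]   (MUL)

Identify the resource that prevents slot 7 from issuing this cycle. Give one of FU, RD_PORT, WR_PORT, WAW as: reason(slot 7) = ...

reason(slot 7) = WAW

(0) want 1×MEM +2rd +0wr — yes → AL2|MU2|ME0|BR1|rd5|wr3
(1) want 1×BR +0rd +0wr — yes → AL2|MU2|ME0|BR0|rd5|wr3
(2) want 1×MEM +1rd +1wr — FU → AL2|MU2|ME0|BR0|rd5|wr3
(3) want 1×MEM +1rd +1wr — FU → AL2|MU2|ME0|BR0|rd5|wr3
(4) want 1×MEM +2rd +0wr — FU → AL2|MU2|ME0|BR0|rd5|wr3
(5) want 1×MUL +1rd +1wr — yes → AL2|MU1|ME0|BR0|rd4|wr2
(6) want 1×ALU +2rd +1wr — yes → AL1|MU1|ME0|BR0|rd2|wr1
(7) want 1×MUL +2rd +1wr — WAW → AL1|MU1|ME0|BR0|rd2|wr1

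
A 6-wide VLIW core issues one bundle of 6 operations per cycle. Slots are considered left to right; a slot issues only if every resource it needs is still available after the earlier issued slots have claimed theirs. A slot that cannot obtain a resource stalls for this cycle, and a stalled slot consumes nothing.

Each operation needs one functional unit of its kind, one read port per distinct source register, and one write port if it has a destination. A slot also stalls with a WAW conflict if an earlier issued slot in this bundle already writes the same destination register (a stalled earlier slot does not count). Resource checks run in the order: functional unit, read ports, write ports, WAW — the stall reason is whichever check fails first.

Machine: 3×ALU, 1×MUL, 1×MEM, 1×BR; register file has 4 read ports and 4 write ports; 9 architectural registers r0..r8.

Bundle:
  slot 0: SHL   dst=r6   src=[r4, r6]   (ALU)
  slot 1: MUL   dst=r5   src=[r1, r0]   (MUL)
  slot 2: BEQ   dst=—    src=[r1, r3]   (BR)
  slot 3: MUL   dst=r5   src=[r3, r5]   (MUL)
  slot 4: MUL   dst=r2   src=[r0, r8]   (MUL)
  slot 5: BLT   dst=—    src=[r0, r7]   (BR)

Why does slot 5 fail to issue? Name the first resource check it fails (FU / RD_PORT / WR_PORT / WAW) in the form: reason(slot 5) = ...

reason(slot 5) = RD_PORT

  0. ALU→r6 ⇒ go  {2A/1Mu/1Ld/1B | 2r 3w}
  1. MUL→r5 ⇒ go  {2A/0Mu/1Ld/1B | 0r 2w}
  2. BR ⇒ no(RD_PORT)  {2A/0Mu/1Ld/1B | 0r 2w}
  3. MUL→r5 ⇒ no(FU)  {2A/0Mu/1Ld/1B | 0r 2w}
  4. MUL→r2 ⇒ no(FU)  {2A/0Mu/1Ld/1B | 0r 2w}
  5. BR ⇒ no(RD_PORT)  {2A/0Mu/1Ld/1B | 0r 2w}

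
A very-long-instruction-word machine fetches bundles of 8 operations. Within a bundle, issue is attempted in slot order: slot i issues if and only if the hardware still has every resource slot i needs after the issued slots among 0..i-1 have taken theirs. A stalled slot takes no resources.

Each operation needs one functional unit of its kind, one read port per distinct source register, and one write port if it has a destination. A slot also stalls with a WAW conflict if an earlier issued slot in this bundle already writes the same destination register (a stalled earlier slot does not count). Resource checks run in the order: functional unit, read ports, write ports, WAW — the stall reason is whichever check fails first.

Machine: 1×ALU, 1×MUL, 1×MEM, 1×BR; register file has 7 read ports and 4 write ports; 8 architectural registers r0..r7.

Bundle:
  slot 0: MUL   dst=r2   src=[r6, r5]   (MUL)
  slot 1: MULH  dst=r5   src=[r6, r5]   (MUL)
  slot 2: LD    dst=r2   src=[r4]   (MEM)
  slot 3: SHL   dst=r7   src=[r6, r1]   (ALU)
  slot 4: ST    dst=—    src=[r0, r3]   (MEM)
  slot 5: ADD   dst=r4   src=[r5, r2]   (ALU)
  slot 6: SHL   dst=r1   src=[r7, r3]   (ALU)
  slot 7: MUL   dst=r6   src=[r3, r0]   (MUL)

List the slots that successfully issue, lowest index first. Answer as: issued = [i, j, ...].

issued = [0, 3, 4]

(0) want 1×MUL +2rd +1wr — yes → AL1|MU0|ME1|BR1|rd5|wr3
(1) want 1×MUL +2rd +1wr — FU → AL1|MU0|ME1|BR1|rd5|wr3
(2) want 1×MEM +1rd +1wr — WAW → AL1|MU0|ME1|BR1|rd5|wr3
(3) want 1×ALU +2rd +1wr — yes → AL0|MU0|ME1|BR1|rd3|wr2
(4) want 1×MEM +2rd +0wr — yes → AL0|MU0|ME0|BR1|rd1|wr2
(5) want 1×ALU +2rd +1wr — FU → AL0|MU0|ME0|BR1|rd1|wr2
(6) want 1×ALU +2rd +1wr — FU → AL0|MU0|ME0|BR1|rd1|wr2
(7) want 1×MUL +2rd +1wr — FU → AL0|MU0|ME0|BR1|rd1|wr2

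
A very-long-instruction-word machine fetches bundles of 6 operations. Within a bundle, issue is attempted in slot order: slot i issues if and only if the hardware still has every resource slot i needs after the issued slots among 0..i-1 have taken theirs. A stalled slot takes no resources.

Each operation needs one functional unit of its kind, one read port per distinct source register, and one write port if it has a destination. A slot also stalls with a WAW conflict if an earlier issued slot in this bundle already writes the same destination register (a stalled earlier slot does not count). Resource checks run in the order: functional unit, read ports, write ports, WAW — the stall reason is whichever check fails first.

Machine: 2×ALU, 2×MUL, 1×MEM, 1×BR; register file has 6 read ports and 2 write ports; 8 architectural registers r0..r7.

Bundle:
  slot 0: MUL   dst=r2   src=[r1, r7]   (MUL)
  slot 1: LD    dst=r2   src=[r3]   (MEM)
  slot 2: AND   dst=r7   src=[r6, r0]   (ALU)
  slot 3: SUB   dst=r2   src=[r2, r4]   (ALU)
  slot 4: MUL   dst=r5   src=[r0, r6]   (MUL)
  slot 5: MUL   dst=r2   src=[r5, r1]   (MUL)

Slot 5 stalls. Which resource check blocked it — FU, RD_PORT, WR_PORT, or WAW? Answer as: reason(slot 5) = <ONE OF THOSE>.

  0. MUL→r2 ⇒ go  {2A/1Mu/1Ld/1B | 4r 1w}
  1. MEM→r2 ⇒ no(WAW)  {2A/1Mu/1Ld/1B | 4r 1w}
  2. ALU→r7 ⇒ go  {1A/1Mu/1Ld/1B | 2r 0w}
  3. ALU→r2 ⇒ no(WR_PORT)  {1A/1Mu/1Ld/1B | 2r 0w}
  4. MUL→r5 ⇒ no(WR_PORT)  {1A/1Mu/1Ld/1B | 2r 0w}
  5. MUL→r2 ⇒ no(WR_PORT)  {1A/1Mu/1Ld/1B | 2r 0w}

reason(slot 5) = WR_PORT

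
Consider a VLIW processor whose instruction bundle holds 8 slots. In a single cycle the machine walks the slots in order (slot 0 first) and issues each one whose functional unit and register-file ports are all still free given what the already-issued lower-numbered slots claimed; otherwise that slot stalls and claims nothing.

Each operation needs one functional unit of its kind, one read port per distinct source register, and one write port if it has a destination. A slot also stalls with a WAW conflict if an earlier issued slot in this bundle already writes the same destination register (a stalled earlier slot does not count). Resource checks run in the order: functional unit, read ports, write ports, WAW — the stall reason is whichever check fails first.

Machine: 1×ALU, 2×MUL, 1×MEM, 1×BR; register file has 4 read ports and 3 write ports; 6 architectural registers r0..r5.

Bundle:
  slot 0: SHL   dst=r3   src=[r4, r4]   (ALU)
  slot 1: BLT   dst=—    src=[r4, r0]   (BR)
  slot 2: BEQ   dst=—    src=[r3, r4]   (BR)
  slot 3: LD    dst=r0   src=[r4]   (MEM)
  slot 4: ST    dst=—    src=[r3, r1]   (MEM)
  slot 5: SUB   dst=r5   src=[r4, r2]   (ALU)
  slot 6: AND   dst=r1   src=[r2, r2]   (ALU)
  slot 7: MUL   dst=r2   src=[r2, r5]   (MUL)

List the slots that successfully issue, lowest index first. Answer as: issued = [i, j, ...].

[0] ALU needs rd=1 wr=1: ok; after: ALU=0 MUL=2 MEM=1 BR=1, R=3, W=2
[1] BR needs rd=2 wr=0: ok; after: ALU=0 MUL=2 MEM=1 BR=0, R=1, W=2
[2] BR needs rd=2 wr=0: FU; after: ALU=0 MUL=2 MEM=1 BR=0, R=1, W=2
[3] MEM needs rd=1 wr=1: ok; after: ALU=0 MUL=2 MEM=0 BR=0, R=0, W=1
[4] MEM needs rd=2 wr=0: FU; after: ALU=0 MUL=2 MEM=0 BR=0, R=0, W=1
[5] ALU needs rd=2 wr=1: FU; after: ALU=0 MUL=2 MEM=0 BR=0, R=0, W=1
[6] ALU needs rd=1 wr=1: FU; after: ALU=0 MUL=2 MEM=0 BR=0, R=0, W=1
[7] MUL needs rd=2 wr=1: RD_PORT; after: ALU=0 MUL=2 MEM=0 BR=0, R=0, W=1

issued = [0, 1, 3]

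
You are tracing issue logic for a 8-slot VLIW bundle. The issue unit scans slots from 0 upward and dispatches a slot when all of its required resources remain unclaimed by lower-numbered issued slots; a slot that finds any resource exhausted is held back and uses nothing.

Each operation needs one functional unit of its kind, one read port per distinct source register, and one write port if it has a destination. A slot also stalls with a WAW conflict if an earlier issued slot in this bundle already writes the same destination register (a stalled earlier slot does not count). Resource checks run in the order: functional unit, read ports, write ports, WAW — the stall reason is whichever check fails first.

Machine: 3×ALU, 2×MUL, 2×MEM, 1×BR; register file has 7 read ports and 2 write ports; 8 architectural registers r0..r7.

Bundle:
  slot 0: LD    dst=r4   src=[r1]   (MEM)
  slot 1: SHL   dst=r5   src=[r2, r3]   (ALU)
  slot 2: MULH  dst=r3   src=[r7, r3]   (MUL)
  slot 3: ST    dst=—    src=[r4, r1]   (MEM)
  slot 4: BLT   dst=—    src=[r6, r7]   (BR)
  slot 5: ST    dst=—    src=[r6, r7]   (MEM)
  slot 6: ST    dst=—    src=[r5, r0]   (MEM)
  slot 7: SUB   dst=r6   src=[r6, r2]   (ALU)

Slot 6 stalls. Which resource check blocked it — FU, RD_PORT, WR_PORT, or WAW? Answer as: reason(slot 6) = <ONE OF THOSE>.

  0. MEM→r4 ⇒ go  {3A/2Mu/1Ld/1B | 6r 1w}
  1. ALU→r5 ⇒ go  {2A/2Mu/1Ld/1B | 4r 0w}
  2. MUL→r3 ⇒ no(WR_PORT)  {2A/2Mu/1Ld/1B | 4r 0w}
  3. MEM ⇒ go  {2A/2Mu/0Ld/1B | 2r 0w}
  4. BR ⇒ go  {2A/2Mu/0Ld/0B | 0r 0w}
  5. MEM ⇒ no(FU)  {2A/2Mu/0Ld/0B | 0r 0w}
  6. MEM ⇒ no(FU)  {2A/2Mu/0Ld/0B | 0r 0w}
  7. ALU→r6 ⇒ no(RD_PORT)  {2A/2Mu/0Ld/0B | 0r 0w}

reason(slot 6) = FU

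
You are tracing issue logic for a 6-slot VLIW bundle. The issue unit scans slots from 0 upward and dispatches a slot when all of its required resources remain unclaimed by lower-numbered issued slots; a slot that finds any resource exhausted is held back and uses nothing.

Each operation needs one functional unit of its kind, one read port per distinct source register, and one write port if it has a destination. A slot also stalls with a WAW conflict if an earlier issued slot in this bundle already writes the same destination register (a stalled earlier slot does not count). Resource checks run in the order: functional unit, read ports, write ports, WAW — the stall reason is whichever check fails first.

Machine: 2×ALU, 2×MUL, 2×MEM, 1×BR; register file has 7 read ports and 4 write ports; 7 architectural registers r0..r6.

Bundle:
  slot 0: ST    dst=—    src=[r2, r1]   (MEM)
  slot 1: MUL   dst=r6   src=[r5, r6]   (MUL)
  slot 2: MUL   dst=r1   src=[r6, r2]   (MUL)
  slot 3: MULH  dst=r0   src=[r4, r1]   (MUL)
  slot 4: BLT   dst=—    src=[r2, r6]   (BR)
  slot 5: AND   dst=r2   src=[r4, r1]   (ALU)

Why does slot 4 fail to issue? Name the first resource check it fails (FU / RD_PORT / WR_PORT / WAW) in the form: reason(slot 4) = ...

(0) want 1×MEM +2rd +0wr — yes → AL2|MU2|ME1|BR1|rd5|wr4
(1) want 1×MUL +2rd +1wr — yes → AL2|MU1|ME1|BR1|rd3|wr3
(2) want 1×MUL +2rd +1wr — yes → AL2|MU0|ME1|BR1|rd1|wr2
(3) want 1×MUL +2rd +1wr — FU → AL2|MU0|ME1|BR1|rd1|wr2
(4) want 1×BR +2rd +0wr — RD_PORT → AL2|MU0|ME1|BR1|rd1|wr2
(5) want 1×ALU +2rd +1wr — RD_PORT → AL2|MU0|ME1|BR1|rd1|wr2

reason(slot 4) = RD_PORT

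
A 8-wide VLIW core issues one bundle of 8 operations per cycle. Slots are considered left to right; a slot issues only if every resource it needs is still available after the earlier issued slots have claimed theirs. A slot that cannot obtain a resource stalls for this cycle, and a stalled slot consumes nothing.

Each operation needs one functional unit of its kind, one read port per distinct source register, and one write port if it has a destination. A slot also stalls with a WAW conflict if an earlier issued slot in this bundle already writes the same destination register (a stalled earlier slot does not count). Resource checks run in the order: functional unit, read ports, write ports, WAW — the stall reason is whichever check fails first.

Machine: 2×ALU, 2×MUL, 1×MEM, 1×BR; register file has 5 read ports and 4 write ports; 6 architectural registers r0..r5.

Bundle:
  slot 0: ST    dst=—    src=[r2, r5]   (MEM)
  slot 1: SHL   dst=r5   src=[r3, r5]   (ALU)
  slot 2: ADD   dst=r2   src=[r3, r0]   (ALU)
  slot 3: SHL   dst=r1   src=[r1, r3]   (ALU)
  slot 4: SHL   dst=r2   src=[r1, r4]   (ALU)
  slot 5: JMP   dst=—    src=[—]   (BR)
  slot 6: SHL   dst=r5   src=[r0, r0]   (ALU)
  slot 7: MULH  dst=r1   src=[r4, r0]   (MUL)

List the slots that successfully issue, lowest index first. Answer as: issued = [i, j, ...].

(0) want 1×MEM +2rd +0wr — yes → AL2|MU2|ME0|BR1|rd3|wr4
(1) want 1×ALU +2rd +1wr — yes → AL1|MU2|ME0|BR1|rd1|wr3
(2) want 1×ALU +2rd +1wr — RD_PORT → AL1|MU2|ME0|BR1|rd1|wr3
(3) want 1×ALU +2rd +1wr — RD_PORT → AL1|MU2|ME0|BR1|rd1|wr3
(4) want 1×ALU +2rd +1wr — RD_PORT → AL1|MU2|ME0|BR1|rd1|wr3
(5) want 1×BR +0rd +0wr — yes → AL1|MU2|ME0|BR0|rd1|wr3
(6) want 1×ALU +1rd +1wr — WAW → AL1|MU2|ME0|BR0|rd1|wr3
(7) want 1×MUL +2rd +1wr — RD_PORT → AL1|MU2|ME0|BR0|rd1|wr3

issued = [0, 1, 5]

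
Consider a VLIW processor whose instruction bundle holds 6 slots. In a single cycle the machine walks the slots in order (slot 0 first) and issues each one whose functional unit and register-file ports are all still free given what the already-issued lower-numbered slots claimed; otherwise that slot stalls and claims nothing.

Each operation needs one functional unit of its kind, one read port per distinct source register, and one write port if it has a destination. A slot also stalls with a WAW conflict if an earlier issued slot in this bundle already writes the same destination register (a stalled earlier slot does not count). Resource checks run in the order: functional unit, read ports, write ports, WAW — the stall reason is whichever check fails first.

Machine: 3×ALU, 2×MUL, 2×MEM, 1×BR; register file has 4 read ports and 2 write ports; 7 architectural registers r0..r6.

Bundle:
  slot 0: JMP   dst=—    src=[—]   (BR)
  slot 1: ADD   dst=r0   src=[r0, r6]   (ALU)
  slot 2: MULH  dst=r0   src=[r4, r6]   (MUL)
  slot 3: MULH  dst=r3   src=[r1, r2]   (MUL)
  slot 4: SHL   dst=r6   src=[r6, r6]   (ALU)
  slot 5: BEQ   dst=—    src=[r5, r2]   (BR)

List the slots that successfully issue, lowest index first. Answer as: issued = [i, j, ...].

slot 0 (BR): ISSUE — free A3,Mu2,Ld2,B0 rp4 wp2
slot 1 (ALU): ISSUE — free A2,Mu2,Ld2,B0 rp2 wp1
slot 2 (MUL): stall WAW — free A2,Mu2,Ld2,B0 rp2 wp1
slot 3 (MUL): ISSUE — free A2,Mu1,Ld2,B0 rp0 wp0
slot 4 (ALU): stall RD_PORT — free A2,Mu1,Ld2,B0 rp0 wp0
slot 5 (BR): stall FU — free A2,Mu1,Ld2,B0 rp0 wp0

issued = [0, 1, 3]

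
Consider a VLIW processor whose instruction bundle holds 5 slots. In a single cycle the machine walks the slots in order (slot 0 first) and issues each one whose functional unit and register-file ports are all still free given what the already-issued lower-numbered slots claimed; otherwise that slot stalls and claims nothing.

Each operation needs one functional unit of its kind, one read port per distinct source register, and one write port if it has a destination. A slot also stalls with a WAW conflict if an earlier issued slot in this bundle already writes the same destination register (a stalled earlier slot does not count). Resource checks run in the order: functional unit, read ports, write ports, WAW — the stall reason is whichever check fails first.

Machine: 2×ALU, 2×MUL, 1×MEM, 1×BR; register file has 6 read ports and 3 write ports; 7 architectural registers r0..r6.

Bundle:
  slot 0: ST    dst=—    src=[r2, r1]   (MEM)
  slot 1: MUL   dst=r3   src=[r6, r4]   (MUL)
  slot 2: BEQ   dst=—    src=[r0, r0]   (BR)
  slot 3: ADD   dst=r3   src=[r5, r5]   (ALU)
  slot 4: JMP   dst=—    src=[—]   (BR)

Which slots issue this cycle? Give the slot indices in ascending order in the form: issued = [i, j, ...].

issued = [0, 1, 2]

  0. MEM ⇒ go  {2A/2Mu/0Ld/1B | 4r 3w}
  1. MUL→r3 ⇒ go  {2A/1Mu/0Ld/1B | 2r 2w}
  2. BR ⇒ go  {2A/1Mu/0Ld/0B | 1r 2w}
  3. ALU→r3 ⇒ no(WAW)  {2A/1Mu/0Ld/0B | 1r 2w}
  4. BR ⇒ no(FU)  {2A/1Mu/0Ld/0B | 1r 2w}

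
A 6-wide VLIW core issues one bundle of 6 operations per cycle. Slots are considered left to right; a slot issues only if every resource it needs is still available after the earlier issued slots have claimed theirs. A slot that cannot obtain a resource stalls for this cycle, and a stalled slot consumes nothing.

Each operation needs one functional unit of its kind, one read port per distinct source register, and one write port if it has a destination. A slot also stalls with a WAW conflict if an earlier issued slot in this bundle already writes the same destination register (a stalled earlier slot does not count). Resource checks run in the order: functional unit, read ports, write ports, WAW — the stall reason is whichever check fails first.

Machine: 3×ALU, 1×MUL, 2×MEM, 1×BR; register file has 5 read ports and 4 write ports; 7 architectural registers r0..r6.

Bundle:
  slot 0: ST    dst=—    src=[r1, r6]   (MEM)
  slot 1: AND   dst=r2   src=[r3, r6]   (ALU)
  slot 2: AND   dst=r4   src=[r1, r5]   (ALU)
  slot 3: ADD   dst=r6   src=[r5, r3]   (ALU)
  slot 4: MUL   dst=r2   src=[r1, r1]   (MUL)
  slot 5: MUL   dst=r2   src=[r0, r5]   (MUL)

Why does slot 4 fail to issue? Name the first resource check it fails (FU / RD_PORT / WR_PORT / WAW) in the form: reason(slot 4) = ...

reason(slot 4) = WAW

  0. MEM ⇒ go  {3A/1Mu/1Ld/1B | 3r 4w}
  1. ALU→r2 ⇒ go  {2A/1Mu/1Ld/1B | 1r 3w}
  2. ALU→r4 ⇒ no(RD_PORT)  {2A/1Mu/1Ld/1B | 1r 3w}
  3. ALU→r6 ⇒ no(RD_PORT)  {2A/1Mu/1Ld/1B | 1r 3w}
  4. MUL→r2 ⇒ no(WAW)  {2A/1Mu/1Ld/1B | 1r 3w}
  5. MUL→r2 ⇒ no(RD_PORT)  {2A/1Mu/1Ld/1B | 1r 3w}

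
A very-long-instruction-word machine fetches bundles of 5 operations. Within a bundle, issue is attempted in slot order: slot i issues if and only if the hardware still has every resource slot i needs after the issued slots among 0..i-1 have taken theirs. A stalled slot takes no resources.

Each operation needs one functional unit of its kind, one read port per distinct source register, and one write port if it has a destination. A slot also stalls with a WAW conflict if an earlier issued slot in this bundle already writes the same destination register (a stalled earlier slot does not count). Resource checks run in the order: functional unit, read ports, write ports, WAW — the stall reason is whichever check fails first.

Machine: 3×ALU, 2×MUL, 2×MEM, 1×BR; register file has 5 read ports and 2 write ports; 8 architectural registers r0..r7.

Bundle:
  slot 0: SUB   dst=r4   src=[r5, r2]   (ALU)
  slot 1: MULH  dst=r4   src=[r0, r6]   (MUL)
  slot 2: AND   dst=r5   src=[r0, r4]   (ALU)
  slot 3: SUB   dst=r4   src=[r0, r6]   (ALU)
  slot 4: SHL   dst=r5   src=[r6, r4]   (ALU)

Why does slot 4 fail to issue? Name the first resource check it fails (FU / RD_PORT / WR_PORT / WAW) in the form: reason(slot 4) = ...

slot 0 (ALU): ISSUE — free A2,Mu2,Ld2,B1 rp3 wp1
slot 1 (MUL): stall WAW — free A2,Mu2,Ld2,B1 rp3 wp1
slot 2 (ALU): ISSUE — free A1,Mu2,Ld2,B1 rp1 wp0
slot 3 (ALU): stall RD_PORT — free A1,Mu2,Ld2,B1 rp1 wp0
slot 4 (ALU): stall RD_PORT — free A1,Mu2,Ld2,B1 rp1 wp0

reason(slot 4) = RD_PORT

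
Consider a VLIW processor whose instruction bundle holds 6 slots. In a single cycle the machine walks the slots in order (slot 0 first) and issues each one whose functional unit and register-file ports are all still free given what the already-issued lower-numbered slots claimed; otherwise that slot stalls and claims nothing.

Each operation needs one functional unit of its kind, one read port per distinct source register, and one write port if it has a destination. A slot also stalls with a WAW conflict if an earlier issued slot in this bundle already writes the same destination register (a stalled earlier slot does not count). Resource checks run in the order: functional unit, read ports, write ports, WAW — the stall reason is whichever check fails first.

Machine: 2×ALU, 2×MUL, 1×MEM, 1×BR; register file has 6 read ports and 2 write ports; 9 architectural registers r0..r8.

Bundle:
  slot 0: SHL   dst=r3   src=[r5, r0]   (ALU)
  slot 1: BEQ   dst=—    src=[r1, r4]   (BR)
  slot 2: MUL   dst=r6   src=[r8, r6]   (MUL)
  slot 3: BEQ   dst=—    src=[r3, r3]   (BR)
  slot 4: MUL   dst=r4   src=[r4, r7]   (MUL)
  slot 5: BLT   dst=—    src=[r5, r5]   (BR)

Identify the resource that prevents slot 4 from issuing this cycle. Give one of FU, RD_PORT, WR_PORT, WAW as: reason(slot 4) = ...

#0 ALU src=r5,r0 dispatched  <A:1 Mu:2 Ld:1 B:1 rd:4 wr:1>
#1 BR src=r1,r4 dispatched  <A:1 Mu:2 Ld:1 B:0 rd:2 wr:1>
#2 MUL src=r8,r6 dispatched  <A:1 Mu:1 Ld:1 B:0 rd:0 wr:0>
#3 BR src=r3,r3 held:FU  <A:1 Mu:1 Ld:1 B:0 rd:0 wr:0>
#4 MUL src=r4,r7 held:RD_PORT  <A:1 Mu:1 Ld:1 B:0 rd:0 wr:0>
#5 BR src=r5,r5 held:FU  <A:1 Mu:1 Ld:1 B:0 rd:0 wr:0>

reason(slot 4) = RD_PORT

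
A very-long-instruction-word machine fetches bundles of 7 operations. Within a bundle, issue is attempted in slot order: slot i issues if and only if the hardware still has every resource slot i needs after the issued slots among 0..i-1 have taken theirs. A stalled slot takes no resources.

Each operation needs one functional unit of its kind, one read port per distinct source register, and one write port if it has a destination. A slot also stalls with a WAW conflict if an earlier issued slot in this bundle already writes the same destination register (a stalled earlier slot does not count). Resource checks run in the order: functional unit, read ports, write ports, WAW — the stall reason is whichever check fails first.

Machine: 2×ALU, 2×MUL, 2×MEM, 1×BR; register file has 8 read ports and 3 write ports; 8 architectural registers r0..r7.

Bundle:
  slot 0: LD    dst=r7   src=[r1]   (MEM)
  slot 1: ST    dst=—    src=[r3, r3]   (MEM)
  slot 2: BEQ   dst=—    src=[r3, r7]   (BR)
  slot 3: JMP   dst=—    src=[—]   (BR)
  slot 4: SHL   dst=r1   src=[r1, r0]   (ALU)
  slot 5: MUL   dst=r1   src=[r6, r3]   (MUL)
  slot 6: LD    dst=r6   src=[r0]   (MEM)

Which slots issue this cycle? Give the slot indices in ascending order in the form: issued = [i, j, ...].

(0) want 1×MEM +1rd +1wr — yes → AL2|MU2|ME1|BR1|rd7|wr2
(1) want 1×MEM +1rd +0wr — yes → AL2|MU2|ME0|BR1|rd6|wr2
(2) want 1×BR +2rd +0wr — yes → AL2|MU2|ME0|BR0|rd4|wr2
(3) want 1×BR +0rd +0wr — FU → AL2|MU2|ME0|BR0|rd4|wr2
(4) want 1×ALU +2rd +1wr — yes → AL1|MU2|ME0|BR0|rd2|wr1
(5) want 1×MUL +2rd +1wr — WAW → AL1|MU2|ME0|BR0|rd2|wr1
(6) want 1×MEM +1rd +1wr — FU → AL1|MU2|ME0|BR0|rd2|wr1

issued = [0, 1, 2, 4]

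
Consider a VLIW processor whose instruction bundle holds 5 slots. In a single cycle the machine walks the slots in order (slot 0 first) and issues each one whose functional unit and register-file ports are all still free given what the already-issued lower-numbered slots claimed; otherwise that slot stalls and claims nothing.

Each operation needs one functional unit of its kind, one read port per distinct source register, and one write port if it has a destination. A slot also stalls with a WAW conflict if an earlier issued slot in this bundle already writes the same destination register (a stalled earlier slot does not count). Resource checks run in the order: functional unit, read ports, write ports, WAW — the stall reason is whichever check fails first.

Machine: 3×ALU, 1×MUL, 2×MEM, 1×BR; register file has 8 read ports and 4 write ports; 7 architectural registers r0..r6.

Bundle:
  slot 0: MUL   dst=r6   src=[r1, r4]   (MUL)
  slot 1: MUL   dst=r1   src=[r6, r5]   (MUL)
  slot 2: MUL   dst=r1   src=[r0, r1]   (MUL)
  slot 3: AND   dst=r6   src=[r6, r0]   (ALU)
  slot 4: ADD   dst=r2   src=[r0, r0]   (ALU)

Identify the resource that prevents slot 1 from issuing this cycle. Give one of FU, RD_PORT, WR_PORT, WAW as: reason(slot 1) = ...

slot 0 (MUL): ISSUE — free A3,Mu0,Ld2,B1 rp6 wp3
slot 1 (MUL): stall FU — free A3,Mu0,Ld2,B1 rp6 wp3
slot 2 (MUL): stall FU — free A3,Mu0,Ld2,B1 rp6 wp3
slot 3 (ALU): stall WAW — free A3,Mu0,Ld2,B1 rp6 wp3
slot 4 (ALU): ISSUE — free A2,Mu0,Ld2,B1 rp5 wp2

reason(slot 1) = FU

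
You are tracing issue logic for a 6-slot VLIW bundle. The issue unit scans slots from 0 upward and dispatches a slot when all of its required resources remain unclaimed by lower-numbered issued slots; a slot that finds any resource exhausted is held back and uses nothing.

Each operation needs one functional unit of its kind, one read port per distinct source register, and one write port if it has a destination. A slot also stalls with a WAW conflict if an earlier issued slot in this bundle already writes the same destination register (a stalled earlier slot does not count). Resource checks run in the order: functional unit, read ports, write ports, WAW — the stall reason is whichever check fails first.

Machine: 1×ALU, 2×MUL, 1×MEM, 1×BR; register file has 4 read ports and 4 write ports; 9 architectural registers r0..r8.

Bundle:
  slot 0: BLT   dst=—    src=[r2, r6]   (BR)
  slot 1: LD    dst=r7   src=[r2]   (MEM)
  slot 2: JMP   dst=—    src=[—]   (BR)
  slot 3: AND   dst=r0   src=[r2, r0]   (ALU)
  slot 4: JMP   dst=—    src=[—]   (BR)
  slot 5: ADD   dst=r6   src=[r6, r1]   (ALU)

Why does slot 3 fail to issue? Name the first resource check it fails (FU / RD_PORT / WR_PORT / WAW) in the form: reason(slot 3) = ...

(0) want 1×BR +2rd +0wr — yes → AL1|MU2|ME1|BR0|rd2|wr4
(1) want 1×MEM +1rd +1wr — yes → AL1|MU2|ME0|BR0|rd1|wr3
(2) want 1×BR +0rd +0wr — FU → AL1|MU2|ME0|BR0|rd1|wr3
(3) want 1×ALU +2rd +1wr — RD_PORT → AL1|MU2|ME0|BR0|rd1|wr3
(4) want 1×BR +0rd +0wr — FU → AL1|MU2|ME0|BR0|rd1|wr3
(5) want 1×ALU +2rd +1wr — RD_PORT → AL1|MU2|ME0|BR0|rd1|wr3

reason(slot 3) = RD_PORT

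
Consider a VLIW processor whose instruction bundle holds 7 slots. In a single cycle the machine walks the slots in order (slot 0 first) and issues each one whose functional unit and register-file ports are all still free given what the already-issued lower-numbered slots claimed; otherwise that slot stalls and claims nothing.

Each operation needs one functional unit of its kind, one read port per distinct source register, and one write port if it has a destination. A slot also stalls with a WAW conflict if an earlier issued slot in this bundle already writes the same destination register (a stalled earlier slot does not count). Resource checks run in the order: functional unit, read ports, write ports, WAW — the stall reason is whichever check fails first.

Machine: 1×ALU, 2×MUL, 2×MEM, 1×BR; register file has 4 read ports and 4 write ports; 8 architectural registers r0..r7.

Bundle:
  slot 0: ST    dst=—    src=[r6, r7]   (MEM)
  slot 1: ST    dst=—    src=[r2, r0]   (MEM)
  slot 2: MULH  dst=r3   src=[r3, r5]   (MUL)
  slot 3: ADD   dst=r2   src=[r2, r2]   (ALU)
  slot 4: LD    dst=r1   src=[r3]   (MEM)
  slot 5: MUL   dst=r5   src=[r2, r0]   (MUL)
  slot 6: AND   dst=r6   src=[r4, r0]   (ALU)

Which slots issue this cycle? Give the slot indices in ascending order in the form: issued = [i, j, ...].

slot 0 (MEM): ISSUE — free A1,Mu2,Ld1,B1 rp2 wp4
slot 1 (MEM): ISSUE — free A1,Mu2,Ld0,B1 rp0 wp4
slot 2 (MUL): stall RD_PORT — free A1,Mu2,Ld0,B1 rp0 wp4
slot 3 (ALU): stall RD_PORT — free A1,Mu2,Ld0,B1 rp0 wp4
slot 4 (MEM): stall FU — free A1,Mu2,Ld0,B1 rp0 wp4
slot 5 (MUL): stall RD_PORT — free A1,Mu2,Ld0,B1 rp0 wp4
slot 6 (ALU): stall RD_PORT — free A1,Mu2,Ld0,B1 rp0 wp4

issued = [0, 1]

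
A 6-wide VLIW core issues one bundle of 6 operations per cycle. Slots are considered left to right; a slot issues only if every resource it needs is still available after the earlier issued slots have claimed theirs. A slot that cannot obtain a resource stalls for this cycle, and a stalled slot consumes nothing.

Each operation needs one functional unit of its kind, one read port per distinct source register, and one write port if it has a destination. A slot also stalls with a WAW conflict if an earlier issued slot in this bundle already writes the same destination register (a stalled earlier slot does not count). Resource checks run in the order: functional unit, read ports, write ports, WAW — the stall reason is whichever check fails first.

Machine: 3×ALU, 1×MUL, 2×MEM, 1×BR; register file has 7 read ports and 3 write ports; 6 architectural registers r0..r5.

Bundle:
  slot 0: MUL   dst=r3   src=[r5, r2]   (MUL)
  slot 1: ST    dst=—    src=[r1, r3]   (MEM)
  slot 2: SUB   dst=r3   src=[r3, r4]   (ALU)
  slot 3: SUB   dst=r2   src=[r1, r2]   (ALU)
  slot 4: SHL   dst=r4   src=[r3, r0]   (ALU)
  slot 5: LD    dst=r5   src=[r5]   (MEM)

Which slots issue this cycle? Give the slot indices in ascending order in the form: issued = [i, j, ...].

issued = [0, 1, 3, 5]

slot 0 (MUL): ISSUE — free A3,Mu0,Ld2,B1 rp5 wp2
slot 1 (MEM): ISSUE — free A3,Mu0,Ld1,B1 rp3 wp2
slot 2 (ALU): stall WAW — free A3,Mu0,Ld1,B1 rp3 wp2
slot 3 (ALU): ISSUE — free A2,Mu0,Ld1,B1 rp1 wp1
slot 4 (ALU): stall RD_PORT — free A2,Mu0,Ld1,B1 rp1 wp1
slot 5 (MEM): ISSUE — free A2,Mu0,Ld0,B1 rp0 wp0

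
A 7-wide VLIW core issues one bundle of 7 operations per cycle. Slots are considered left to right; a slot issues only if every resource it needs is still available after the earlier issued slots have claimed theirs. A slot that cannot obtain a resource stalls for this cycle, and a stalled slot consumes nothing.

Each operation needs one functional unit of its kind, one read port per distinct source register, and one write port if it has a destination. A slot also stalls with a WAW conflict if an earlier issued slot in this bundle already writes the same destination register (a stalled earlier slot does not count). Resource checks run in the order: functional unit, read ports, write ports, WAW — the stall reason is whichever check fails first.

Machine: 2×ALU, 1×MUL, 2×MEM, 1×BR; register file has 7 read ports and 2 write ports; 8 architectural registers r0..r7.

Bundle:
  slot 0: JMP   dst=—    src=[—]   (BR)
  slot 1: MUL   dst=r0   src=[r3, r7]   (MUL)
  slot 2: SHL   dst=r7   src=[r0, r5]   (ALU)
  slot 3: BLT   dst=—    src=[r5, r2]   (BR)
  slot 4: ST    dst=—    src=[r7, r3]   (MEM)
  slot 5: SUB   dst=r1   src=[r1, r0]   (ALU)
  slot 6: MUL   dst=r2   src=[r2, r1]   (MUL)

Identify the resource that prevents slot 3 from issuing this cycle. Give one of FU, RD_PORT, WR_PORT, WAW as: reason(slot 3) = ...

[0] BR needs rd=0 wr=0: ok; after: ALU=2 MUL=1 MEM=2 BR=0, R=7, W=2
[1] MUL needs rd=2 wr=1: ok; after: ALU=2 MUL=0 MEM=2 BR=0, R=5, W=1
[2] ALU needs rd=2 wr=1: ok; after: ALU=1 MUL=0 MEM=2 BR=0, R=3, W=0
[3] BR needs rd=2 wr=0: FU; after: ALU=1 MUL=0 MEM=2 BR=0, R=3, W=0
[4] MEM needs rd=2 wr=0: ok; after: ALU=1 MUL=0 MEM=1 BR=0, R=1, W=0
[5] ALU needs rd=2 wr=1: RD_PORT; after: ALU=1 MUL=0 MEM=1 BR=0, R=1, W=0
[6] MUL needs rd=2 wr=1: FU; after: ALU=1 MUL=0 MEM=1 BR=0, R=1, W=0

reason(slot 3) = FU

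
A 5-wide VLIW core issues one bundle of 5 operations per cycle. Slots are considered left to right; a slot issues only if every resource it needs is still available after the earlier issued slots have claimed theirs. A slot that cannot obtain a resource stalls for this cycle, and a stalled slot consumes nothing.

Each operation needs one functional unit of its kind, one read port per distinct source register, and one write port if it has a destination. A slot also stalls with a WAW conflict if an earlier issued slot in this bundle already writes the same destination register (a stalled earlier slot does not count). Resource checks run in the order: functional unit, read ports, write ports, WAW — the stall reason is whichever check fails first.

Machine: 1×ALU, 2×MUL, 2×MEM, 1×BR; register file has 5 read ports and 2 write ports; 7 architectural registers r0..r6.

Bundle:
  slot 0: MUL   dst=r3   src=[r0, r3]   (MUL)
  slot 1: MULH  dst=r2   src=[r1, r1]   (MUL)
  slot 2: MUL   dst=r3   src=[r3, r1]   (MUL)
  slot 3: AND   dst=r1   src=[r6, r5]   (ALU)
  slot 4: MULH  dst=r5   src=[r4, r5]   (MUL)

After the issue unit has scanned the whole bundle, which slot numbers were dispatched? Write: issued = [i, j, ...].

  0. MUL→r3 ⇒ go  {1A/1Mu/2Ld/1B | 3r 1w}
  1. MUL→r2 ⇒ go  {1A/0Mu/2Ld/1B | 2r 0w}
  2. MUL→r3 ⇒ no(FU)  {1A/0Mu/2Ld/1B | 2r 0w}
  3. ALU→r1 ⇒ no(WR_PORT)  {1A/0Mu/2Ld/1B | 2r 0w}
  4. MUL→r5 ⇒ no(FU)  {1A/0Mu/2Ld/1B | 2r 0w}

issued = [0, 1]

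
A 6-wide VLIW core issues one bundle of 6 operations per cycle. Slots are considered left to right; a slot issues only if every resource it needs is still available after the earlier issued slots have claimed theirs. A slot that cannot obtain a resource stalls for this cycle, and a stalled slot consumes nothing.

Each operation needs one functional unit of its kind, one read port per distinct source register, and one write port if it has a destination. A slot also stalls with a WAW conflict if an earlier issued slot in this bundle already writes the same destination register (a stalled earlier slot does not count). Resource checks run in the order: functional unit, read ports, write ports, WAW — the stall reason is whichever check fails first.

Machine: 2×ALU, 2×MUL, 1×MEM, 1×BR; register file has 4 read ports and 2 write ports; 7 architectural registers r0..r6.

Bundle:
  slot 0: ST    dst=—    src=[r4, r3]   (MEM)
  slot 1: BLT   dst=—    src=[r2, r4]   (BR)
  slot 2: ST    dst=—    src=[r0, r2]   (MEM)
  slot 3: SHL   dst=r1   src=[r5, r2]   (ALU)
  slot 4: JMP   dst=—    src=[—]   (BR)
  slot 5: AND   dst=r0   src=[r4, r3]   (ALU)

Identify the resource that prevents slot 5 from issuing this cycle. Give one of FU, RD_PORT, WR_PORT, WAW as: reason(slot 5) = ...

#0 MEM src=r4,r3 dispatched  <A:2 Mu:2 Ld:0 B:1 rd:2 wr:2>
#1 BR src=r2,r4 dispatched  <A:2 Mu:2 Ld:0 B:0 rd:0 wr:2>
#2 MEM src=r0,r2 held:FU  <A:2 Mu:2 Ld:0 B:0 rd:0 wr:2>
#3 ALU src=r5,r2 held:RD_PORT  <A:2 Mu:2 Ld:0 B:0 rd:0 wr:2>
#4 BR src=- held:FU  <A:2 Mu:2 Ld:0 B:0 rd:0 wr:2>
#5 ALU src=r4,r3 held:RD_PORT  <A:2 Mu:2 Ld:0 B:0 rd:0 wr:2>

reason(slot 5) = RD_PORT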